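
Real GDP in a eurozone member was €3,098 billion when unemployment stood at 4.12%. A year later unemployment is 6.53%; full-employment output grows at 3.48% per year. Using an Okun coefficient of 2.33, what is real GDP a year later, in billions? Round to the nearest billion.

€3,032 billion

Δu = 6.53 - 4.12 = 2.41 points.
Okun's law (growth form): g_Y = g_Y* - β × Δu = 3.48 - 2.33 × (2.41) = 3.48 - 5.6153 = -2.1353%.
Real GDP in the next year = 3098 × (1 - 2.1353/100) = 3098 × 0.978647 ≈ 3032 billion.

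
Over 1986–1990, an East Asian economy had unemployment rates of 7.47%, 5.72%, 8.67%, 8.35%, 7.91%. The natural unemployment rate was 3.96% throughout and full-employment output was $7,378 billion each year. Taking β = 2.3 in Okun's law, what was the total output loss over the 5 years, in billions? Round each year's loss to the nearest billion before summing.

$3,109 billion

Year 1986: gap = -2.3 × (7.47 - 3.96) = -8.073%, loss ≈ 7378 × 8.073/100 ≈ 596.
Year 1987: gap = -2.3 × (5.72 - 3.96) = -4.048%, loss ≈ 7378 × 4.048/100 ≈ 299.
Year 1988: gap = -2.3 × (8.67 - 3.96) = -10.833%, loss ≈ 7378 × 10.833/100 ≈ 799.
Year 1989: gap = -2.3 × (8.35 - 3.96) = -10.097%, loss ≈ 7378 × 10.097/100 ≈ 745.
Year 1990: gap = -2.3 × (7.91 - 3.96) = -9.085%, loss ≈ 7378 × 9.085/100 ≈ 670.
Total lost output = 596 + 299 + 799 + 745 + 670 = 3109 billion.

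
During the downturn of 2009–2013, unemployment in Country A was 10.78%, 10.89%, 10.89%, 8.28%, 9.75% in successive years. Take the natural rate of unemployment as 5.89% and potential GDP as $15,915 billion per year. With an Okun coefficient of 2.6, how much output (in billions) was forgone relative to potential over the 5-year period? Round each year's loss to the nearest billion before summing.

$8,747 billion

Year 2009: gap = -2.6 × (10.78 - 5.89) = -12.714%, loss ≈ 15915 × 12.714/100 ≈ 2023.
Year 2010: gap = -2.6 × (10.89 - 5.89) = -13%, loss ≈ 15915 × 13/100 ≈ 2069.
Year 2011: gap = -2.6 × (10.89 - 5.89) = -13%, loss ≈ 15915 × 13/100 ≈ 2069.
Year 2012: gap = -2.6 × (8.28 - 5.89) = -6.214%, loss ≈ 15915 × 6.214/100 ≈ 989.
Year 2013: gap = -2.6 × (9.75 - 5.89) = -10.036%, loss ≈ 15915 × 10.036/100 ≈ 1597.
Total lost output = 2023 + 2069 + 2069 + 989 + 1597 = 8747 billion.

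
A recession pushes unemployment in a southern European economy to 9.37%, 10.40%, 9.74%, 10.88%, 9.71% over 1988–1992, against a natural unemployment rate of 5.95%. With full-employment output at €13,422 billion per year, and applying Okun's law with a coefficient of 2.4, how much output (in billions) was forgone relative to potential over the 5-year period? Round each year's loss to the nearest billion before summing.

€6,555 billion

Year 1988: gap = -2.4 × (9.37 - 5.95) = -8.208%, loss ≈ 13422 × 8.208/100 ≈ 1102.
Year 1989: gap = -2.4 × (10.4 - 5.95) = -10.68%, loss ≈ 13422 × 10.68/100 ≈ 1433.
Year 1990: gap = -2.4 × (9.74 - 5.95) = -9.096%, loss ≈ 13422 × 9.096/100 ≈ 1221.
Year 1991: gap = -2.4 × (10.88 - 5.95) = -11.832%, loss ≈ 13422 × 11.832/100 ≈ 1588.
Year 1992: gap = -2.4 × (9.71 - 5.95) = -9.024%, loss ≈ 13422 × 9.024/100 ≈ 1211.
Total lost output = 1102 + 1433 + 1221 + 1588 + 1211 = 6555 billion.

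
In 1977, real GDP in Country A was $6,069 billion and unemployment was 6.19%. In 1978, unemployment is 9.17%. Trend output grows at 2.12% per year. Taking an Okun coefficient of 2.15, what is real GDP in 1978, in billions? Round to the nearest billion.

Δu = 9.17 - 6.19 = 2.98 points.
Okun's law (growth form): g_Y = g_Y* - β × Δu = 2.12 - 2.15 × (2.98) = 2.12 - 6.407 = -4.287%.
Real GDP in the next year = 6069 × (1 - 4.287/100) = 6069 × 0.95713 ≈ 5809 billion.

$5,809 billion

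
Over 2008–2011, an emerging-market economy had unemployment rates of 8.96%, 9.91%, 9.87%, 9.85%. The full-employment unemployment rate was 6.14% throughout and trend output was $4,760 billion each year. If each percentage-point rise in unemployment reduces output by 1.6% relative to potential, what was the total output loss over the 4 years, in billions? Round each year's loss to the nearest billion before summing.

Year 2008: gap = -1.6 × (8.96 - 6.14) = -4.512%, loss ≈ 4760 × 4.512/100 ≈ 215.
Year 2009: gap = -1.6 × (9.91 - 6.14) = -6.032%, loss ≈ 4760 × 6.032/100 ≈ 287.
Year 2010: gap = -1.6 × (9.87 - 6.14) = -5.968%, loss ≈ 4760 × 5.968/100 ≈ 284.
Year 2011: gap = -1.6 × (9.85 - 6.14) = -5.936%, loss ≈ 4760 × 5.936/100 ≈ 283.
Total lost output = 215 + 287 + 284 + 283 = 1069 billion.

$1,069 billion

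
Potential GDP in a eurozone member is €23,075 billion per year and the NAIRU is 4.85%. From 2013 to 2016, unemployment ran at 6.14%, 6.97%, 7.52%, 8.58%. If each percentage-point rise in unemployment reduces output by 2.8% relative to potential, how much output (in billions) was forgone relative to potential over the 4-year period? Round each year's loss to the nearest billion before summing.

Year 2013: gap = -2.8 × (6.14 - 4.85) = -3.612%, loss ≈ 23075 × 3.612/100 ≈ 833.
Year 2014: gap = -2.8 × (6.97 - 4.85) = -5.936%, loss ≈ 23075 × 5.936/100 ≈ 1370.
Year 2015: gap = -2.8 × (7.52 - 4.85) = -7.476%, loss ≈ 23075 × 7.476/100 ≈ 1725.
Year 2016: gap = -2.8 × (8.58 - 4.85) = -10.444%, loss ≈ 23075 × 10.444/100 ≈ 2410.
Total lost output = 833 + 1370 + 1725 + 2410 = 6338 billion.

€6,338 billion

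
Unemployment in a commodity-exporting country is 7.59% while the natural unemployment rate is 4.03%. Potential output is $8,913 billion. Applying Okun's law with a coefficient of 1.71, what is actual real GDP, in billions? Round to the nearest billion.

$8,370 billion

Unemployment gap = 7.59 - 4.03 = 3.56 points, so the output gap is -1.71 × 3.56 = -6.0876%.
Actual GDP = 8913 × (1 - 6.0876/100) = 8913 × 0.939124 ≈ 8370 billion.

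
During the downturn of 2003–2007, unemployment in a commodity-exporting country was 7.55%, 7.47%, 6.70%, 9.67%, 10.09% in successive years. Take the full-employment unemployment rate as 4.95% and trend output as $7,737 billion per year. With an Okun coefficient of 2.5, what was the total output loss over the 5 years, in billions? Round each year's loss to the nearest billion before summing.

Year 2003: gap = -2.5 × (7.55 - 4.95) = -6.5%, loss ≈ 7737 × 6.5/100 ≈ 503.
Year 2004: gap = -2.5 × (7.47 - 4.95) = -6.3%, loss ≈ 7737 × 6.3/100 ≈ 487.
Year 2005: gap = -2.5 × (6.7 - 4.95) = -4.375%, loss ≈ 7737 × 4.375/100 ≈ 338.
Year 2006: gap = -2.5 × (9.67 - 4.95) = -11.8%, loss ≈ 7737 × 11.8/100 ≈ 913.
Year 2007: gap = -2.5 × (10.09 - 4.95) = -12.85%, loss ≈ 7737 × 12.85/100 ≈ 994.
Total lost output = 503 + 487 + 338 + 913 + 994 = 3235 billion.

$3,235 billion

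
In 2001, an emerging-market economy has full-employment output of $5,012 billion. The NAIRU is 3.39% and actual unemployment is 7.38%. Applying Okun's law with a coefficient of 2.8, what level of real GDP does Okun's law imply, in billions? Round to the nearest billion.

$4,452 billion

Unemployment gap = 7.38 - 3.39 = 3.99 points, so the output gap is -2.8 × 3.99 = -11.172%.
Actual GDP = 5012 × (1 - 11.172/100) = 5012 × 0.88828 ≈ 4452 billion.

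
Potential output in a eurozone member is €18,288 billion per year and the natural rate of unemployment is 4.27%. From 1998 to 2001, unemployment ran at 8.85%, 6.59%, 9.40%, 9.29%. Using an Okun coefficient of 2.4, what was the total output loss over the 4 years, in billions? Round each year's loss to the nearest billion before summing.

Year 1998: gap = -2.4 × (8.85 - 4.27) = -10.992%, loss ≈ 18288 × 10.992/100 ≈ 2010.
Year 1999: gap = -2.4 × (6.59 - 4.27) = -5.568%, loss ≈ 18288 × 5.568/100 ≈ 1018.
Year 2000: gap = -2.4 × (9.4 - 4.27) = -12.312%, loss ≈ 18288 × 12.312/100 ≈ 2252.
Year 2001: gap = -2.4 × (9.29 - 4.27) = -12.048%, loss ≈ 18288 × 12.048/100 ≈ 2203.
Total lost output = 2010 + 1018 + 2252 + 2203 = 7483 billion.

€7,483 billion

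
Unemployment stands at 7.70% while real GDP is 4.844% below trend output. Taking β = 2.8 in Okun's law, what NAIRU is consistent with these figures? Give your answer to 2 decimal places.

From Okun's law, u - u* = -(output gap)/β = -(-4.844)/2.8 = 1.73 points.
So u* = 7.7 - 1.73 = 5.97%.

5.97%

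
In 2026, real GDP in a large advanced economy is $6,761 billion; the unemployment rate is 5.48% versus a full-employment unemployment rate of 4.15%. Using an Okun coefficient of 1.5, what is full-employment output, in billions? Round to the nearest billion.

$6,899 billion

Unemployment gap = 5.48 - 4.15 = 1.33 points, so output gap = -1.5 × 1.33 = -1.995%.
Since Y = Y* × (1 + gap/100), Y* = 6761/0.98005 ≈ 6899 billion.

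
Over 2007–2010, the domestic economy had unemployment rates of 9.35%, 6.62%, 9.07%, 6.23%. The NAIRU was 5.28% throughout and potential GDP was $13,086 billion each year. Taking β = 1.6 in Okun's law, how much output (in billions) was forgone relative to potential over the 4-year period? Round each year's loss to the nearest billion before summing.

Year 2007: gap = -1.6 × (9.35 - 5.28) = -6.512%, loss ≈ 13086 × 6.512/100 ≈ 852.
Year 2008: gap = -1.6 × (6.62 - 5.28) = -2.144%, loss ≈ 13086 × 2.144/100 ≈ 281.
Year 2009: gap = -1.6 × (9.07 - 5.28) = -6.064%, loss ≈ 13086 × 6.064/100 ≈ 794.
Year 2010: gap = -1.6 × (6.23 - 5.28) = -1.52%, loss ≈ 13086 × 1.52/100 ≈ 199.
Total lost output = 852 + 281 + 794 + 199 = 2126 billion.

$2,126 billion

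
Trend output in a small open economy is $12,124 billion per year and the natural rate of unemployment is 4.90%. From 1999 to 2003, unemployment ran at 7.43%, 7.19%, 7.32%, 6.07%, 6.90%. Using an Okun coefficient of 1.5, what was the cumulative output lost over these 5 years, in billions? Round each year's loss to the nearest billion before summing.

$1,893 billion

Year 1999: gap = -1.5 × (7.43 - 4.9) = -3.795%, loss ≈ 12124 × 3.795/100 ≈ 460.
Year 2000: gap = -1.5 × (7.19 - 4.9) = -3.435%, loss ≈ 12124 × 3.435/100 ≈ 416.
Year 2001: gap = -1.5 × (7.32 - 4.9) = -3.63%, loss ≈ 12124 × 3.63/100 ≈ 440.
Year 2002: gap = -1.5 × (6.07 - 4.9) = -1.755%, loss ≈ 12124 × 1.755/100 ≈ 213.
Year 2003: gap = -1.5 × (6.9 - 4.9) = -3%, loss ≈ 12124 × 3/100 ≈ 364.
Total lost output = 460 + 416 + 440 + 213 + 364 = 1893 billion.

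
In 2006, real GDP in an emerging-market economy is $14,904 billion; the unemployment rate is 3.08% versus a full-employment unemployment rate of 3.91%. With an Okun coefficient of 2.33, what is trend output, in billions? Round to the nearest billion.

$14,621 billion

Unemployment gap = 3.08 - 3.91 = -0.83 points, so output gap = -2.33 × (-0.83) = 1.9339%.
Since Y = Y* × (1 + gap/100), Y* = 14904/1.019339 ≈ 14621 billion.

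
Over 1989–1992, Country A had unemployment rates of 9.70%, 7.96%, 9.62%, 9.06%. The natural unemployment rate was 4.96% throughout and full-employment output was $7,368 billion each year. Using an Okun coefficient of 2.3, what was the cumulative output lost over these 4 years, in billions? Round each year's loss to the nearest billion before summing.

$2,796 billion

Year 1989: gap = -2.3 × (9.7 - 4.96) = -10.902%, loss ≈ 7368 × 10.902/100 ≈ 803.
Year 1990: gap = -2.3 × (7.96 - 4.96) = -6.9%, loss ≈ 7368 × 6.9/100 ≈ 508.
Year 1991: gap = -2.3 × (9.62 - 4.96) = -10.718%, loss ≈ 7368 × 10.718/100 ≈ 790.
Year 1992: gap = -2.3 × (9.06 - 4.96) = -9.43%, loss ≈ 7368 × 9.43/100 ≈ 695.
Total lost output = 803 + 508 + 790 + 695 = 2796 billion.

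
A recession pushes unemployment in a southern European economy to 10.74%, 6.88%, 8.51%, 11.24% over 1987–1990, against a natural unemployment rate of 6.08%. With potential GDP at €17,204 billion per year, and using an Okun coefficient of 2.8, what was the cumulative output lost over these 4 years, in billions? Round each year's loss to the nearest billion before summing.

Year 1987: gap = -2.8 × (10.74 - 6.08) = -13.048%, loss ≈ 17204 × 13.048/100 ≈ 2245.
Year 1988: gap = -2.8 × (6.88 - 6.08) = -2.24%, loss ≈ 17204 × 2.24/100 ≈ 385.
Year 1989: gap = -2.8 × (8.51 - 6.08) = -6.804%, loss ≈ 17204 × 6.804/100 ≈ 1171.
Year 1990: gap = -2.8 × (11.24 - 6.08) = -14.448%, loss ≈ 17204 × 14.448/100 ≈ 2486.
Total lost output = 2245 + 385 + 1171 + 2486 = 6287 billion.

€6,287 billion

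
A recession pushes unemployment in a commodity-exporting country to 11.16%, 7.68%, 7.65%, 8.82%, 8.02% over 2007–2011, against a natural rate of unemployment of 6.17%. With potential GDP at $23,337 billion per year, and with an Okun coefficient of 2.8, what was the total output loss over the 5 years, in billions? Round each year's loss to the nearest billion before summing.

$8,156 billion

Year 2007: gap = -2.8 × (11.16 - 6.17) = -13.972%, loss ≈ 23337 × 13.972/100 ≈ 3261.
Year 2008: gap = -2.8 × (7.68 - 6.17) = -4.228%, loss ≈ 23337 × 4.228/100 ≈ 987.
Year 2009: gap = -2.8 × (7.65 - 6.17) = -4.144%, loss ≈ 23337 × 4.144/100 ≈ 967.
Year 2010: gap = -2.8 × (8.82 - 6.17) = -7.42%, loss ≈ 23337 × 7.42/100 ≈ 1732.
Year 2011: gap = -2.8 × (8.02 - 6.17) = -5.18%, loss ≈ 23337 × 5.18/100 ≈ 1209.
Total lost output = 3261 + 987 + 967 + 1732 + 1209 = 8156 billion.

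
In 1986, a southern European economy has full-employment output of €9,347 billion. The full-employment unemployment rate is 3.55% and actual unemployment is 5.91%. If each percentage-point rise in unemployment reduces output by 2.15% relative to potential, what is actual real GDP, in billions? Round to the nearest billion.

€8,873 billion

Unemployment gap = 5.91 - 3.55 = 2.36 points, so the output gap is -2.15 × 2.36 = -5.074%.
Actual GDP = 9347 × (1 - 5.074/100) = 9347 × 0.94926 ≈ 8873 billion.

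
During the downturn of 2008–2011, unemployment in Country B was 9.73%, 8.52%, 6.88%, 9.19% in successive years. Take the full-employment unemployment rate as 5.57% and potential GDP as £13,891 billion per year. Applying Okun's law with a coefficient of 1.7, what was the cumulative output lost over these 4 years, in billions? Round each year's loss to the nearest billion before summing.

Year 2008: gap = -1.7 × (9.73 - 5.57) = -7.072%, loss ≈ 13891 × 7.072/100 ≈ 982.
Year 2009: gap = -1.7 × (8.52 - 5.57) = -5.015%, loss ≈ 13891 × 5.015/100 ≈ 697.
Year 2010: gap = -1.7 × (6.88 - 5.57) = -2.227%, loss ≈ 13891 × 2.227/100 ≈ 309.
Year 2011: gap = -1.7 × (9.19 - 5.57) = -6.154%, loss ≈ 13891 × 6.154/100 ≈ 855.
Total lost output = 982 + 697 + 309 + 855 = 2843 billion.

£2,843 billion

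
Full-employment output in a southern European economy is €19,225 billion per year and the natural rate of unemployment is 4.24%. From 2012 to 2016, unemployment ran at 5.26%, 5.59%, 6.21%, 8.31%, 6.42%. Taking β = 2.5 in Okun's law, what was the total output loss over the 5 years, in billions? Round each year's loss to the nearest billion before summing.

€5,090 billion

Year 2012: gap = -2.5 × (5.26 - 4.24) = -2.55%, loss ≈ 19225 × 2.55/100 ≈ 490.
Year 2013: gap = -2.5 × (5.59 - 4.24) = -3.375%, loss ≈ 19225 × 3.375/100 ≈ 649.
Year 2014: gap = -2.5 × (6.21 - 4.24) = -4.925%, loss ≈ 19225 × 4.925/100 ≈ 947.
Year 2015: gap = -2.5 × (8.31 - 4.24) = -10.175%, loss ≈ 19225 × 10.175/100 ≈ 1956.
Year 2016: gap = -2.5 × (6.42 - 4.24) = -5.45%, loss ≈ 19225 × 5.45/100 ≈ 1048.
Total lost output = 490 + 649 + 947 + 1956 + 1048 = 5090 billion.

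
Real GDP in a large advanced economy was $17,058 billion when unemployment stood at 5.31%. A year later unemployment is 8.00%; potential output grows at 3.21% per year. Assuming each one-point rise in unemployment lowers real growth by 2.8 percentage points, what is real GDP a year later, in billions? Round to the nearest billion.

$16,321 billion

Δu = 8 - 5.31 = 2.69 points.
Okun's law (growth form): g_Y = g_Y* - β × Δu = 3.21 - 2.8 × (2.69) = 3.21 - 7.532 = -4.322%.
Real GDP in the next year = 17058 × (1 - 4.322/100) = 17058 × 0.95678 ≈ 16321 billion.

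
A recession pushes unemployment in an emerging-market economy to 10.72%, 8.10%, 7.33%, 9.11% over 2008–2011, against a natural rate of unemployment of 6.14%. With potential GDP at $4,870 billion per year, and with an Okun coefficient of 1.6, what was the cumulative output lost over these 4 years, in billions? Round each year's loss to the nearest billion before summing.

$834 billion

Year 2008: gap = -1.6 × (10.72 - 6.14) = -7.328%, loss ≈ 4870 × 7.328/100 ≈ 357.
Year 2009: gap = -1.6 × (8.1 - 6.14) = -3.136%, loss ≈ 4870 × 3.136/100 ≈ 153.
Year 2010: gap = -1.6 × (7.33 - 6.14) = -1.904%, loss ≈ 4870 × 1.904/100 ≈ 93.
Year 2011: gap = -1.6 × (9.11 - 6.14) = -4.752%, loss ≈ 4870 × 4.752/100 ≈ 231.
Total lost output = 357 + 153 + 93 + 231 = 834 billion.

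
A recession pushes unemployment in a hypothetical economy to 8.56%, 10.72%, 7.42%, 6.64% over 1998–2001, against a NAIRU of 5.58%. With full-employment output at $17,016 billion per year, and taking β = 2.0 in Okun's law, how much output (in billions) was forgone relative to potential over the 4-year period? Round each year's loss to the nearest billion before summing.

$3,750 billion

Year 1998: gap = -2.0 × (8.56 - 5.58) = -5.96%, loss ≈ 17016 × 5.96/100 ≈ 1014.
Year 1999: gap = -2.0 × (10.72 - 5.58) = -10.28%, loss ≈ 17016 × 10.28/100 ≈ 1749.
Year 2000: gap = -2.0 × (7.42 - 5.58) = -3.68%, loss ≈ 17016 × 3.68/100 ≈ 626.
Year 2001: gap = -2.0 × (6.64 - 5.58) = -2.12%, loss ≈ 17016 × 2.12/100 ≈ 361.
Total lost output = 1014 + 1749 + 626 + 361 = 3750 billion.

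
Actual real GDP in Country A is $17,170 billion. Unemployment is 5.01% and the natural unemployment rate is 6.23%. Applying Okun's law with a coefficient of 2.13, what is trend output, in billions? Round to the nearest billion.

$16,735 billion

Unemployment gap = 5.01 - 6.23 = -1.22 points, so output gap = -2.13 × (-1.22) = 2.5986%.
Since Y = Y* × (1 + gap/100), Y* = 17170/1.025986 ≈ 16735 billion.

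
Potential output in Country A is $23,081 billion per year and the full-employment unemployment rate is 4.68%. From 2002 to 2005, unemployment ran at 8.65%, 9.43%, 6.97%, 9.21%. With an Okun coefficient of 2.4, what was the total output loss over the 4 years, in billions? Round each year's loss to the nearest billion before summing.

$8,608 billion

Year 2002: gap = -2.4 × (8.65 - 4.68) = -9.528%, loss ≈ 23081 × 9.528/100 ≈ 2199.
Year 2003: gap = -2.4 × (9.43 - 4.68) = -11.4%, loss ≈ 23081 × 11.4/100 ≈ 2631.
Year 2004: gap = -2.4 × (6.97 - 4.68) = -5.496%, loss ≈ 23081 × 5.496/100 ≈ 1269.
Year 2005: gap = -2.4 × (9.21 - 4.68) = -10.872%, loss ≈ 23081 × 10.872/100 ≈ 2509.
Total lost output = 2199 + 2631 + 1269 + 2509 = 8608 billion.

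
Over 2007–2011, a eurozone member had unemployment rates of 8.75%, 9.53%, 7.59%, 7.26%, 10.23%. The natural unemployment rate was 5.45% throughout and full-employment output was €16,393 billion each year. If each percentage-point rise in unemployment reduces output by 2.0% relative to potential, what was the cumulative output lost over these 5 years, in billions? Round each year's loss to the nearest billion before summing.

€5,282 billion

Year 2007: gap = -2.0 × (8.75 - 5.45) = -6.6%, loss ≈ 16393 × 6.6/100 ≈ 1082.
Year 2008: gap = -2.0 × (9.53 - 5.45) = -8.16%, loss ≈ 16393 × 8.16/100 ≈ 1338.
Year 2009: gap = -2.0 × (7.59 - 5.45) = -4.28%, loss ≈ 16393 × 4.28/100 ≈ 702.
Year 2010: gap = -2.0 × (7.26 - 5.45) = -3.62%, loss ≈ 16393 × 3.62/100 ≈ 593.
Year 2011: gap = -2.0 × (10.23 - 5.45) = -9.56%, loss ≈ 16393 × 9.56/100 ≈ 1567.
Total lost output = 1082 + 1338 + 702 + 593 + 1567 = 5282 billion.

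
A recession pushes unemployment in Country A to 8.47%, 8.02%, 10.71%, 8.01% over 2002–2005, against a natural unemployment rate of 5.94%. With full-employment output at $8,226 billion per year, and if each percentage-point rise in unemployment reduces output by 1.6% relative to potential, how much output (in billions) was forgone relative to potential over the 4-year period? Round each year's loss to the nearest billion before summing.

$1,507 billion

Year 2002: gap = -1.6 × (8.47 - 5.94) = -4.048%, loss ≈ 8226 × 4.048/100 ≈ 333.
Year 2003: gap = -1.6 × (8.02 - 5.94) = -3.328%, loss ≈ 8226 × 3.328/100 ≈ 274.
Year 2004: gap = -1.6 × (10.71 - 5.94) = -7.632%, loss ≈ 8226 × 7.632/100 ≈ 628.
Year 2005: gap = -1.6 × (8.01 - 5.94) = -3.312%, loss ≈ 8226 × 3.312/100 ≈ 272.
Total lost output = 333 + 274 + 628 + 272 = 1507 billion.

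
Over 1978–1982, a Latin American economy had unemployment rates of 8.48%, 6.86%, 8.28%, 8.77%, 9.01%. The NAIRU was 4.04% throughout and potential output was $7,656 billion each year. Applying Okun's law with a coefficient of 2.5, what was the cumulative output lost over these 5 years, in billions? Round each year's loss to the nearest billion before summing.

$4,058 billion

Year 1978: gap = -2.5 × (8.48 - 4.04) = -11.1%, loss ≈ 7656 × 11.1/100 ≈ 850.
Year 1979: gap = -2.5 × (6.86 - 4.04) = -7.05%, loss ≈ 7656 × 7.05/100 ≈ 540.
Year 1980: gap = -2.5 × (8.28 - 4.04) = -10.6%, loss ≈ 7656 × 10.6/100 ≈ 812.
Year 1981: gap = -2.5 × (8.77 - 4.04) = -11.825%, loss ≈ 7656 × 11.825/100 ≈ 905.
Year 1982: gap = -2.5 × (9.01 - 4.04) = -12.425%, loss ≈ 7656 × 12.425/100 ≈ 951.
Total lost output = 850 + 540 + 812 + 905 + 951 = 4058 billion.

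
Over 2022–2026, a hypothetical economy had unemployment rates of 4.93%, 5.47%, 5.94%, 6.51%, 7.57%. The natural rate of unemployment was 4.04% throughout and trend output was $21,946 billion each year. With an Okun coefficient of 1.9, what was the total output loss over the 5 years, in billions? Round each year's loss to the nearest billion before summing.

$4,261 billion

Year 2022: gap = -1.9 × (4.93 - 4.04) = -1.691%, loss ≈ 21946 × 1.691/100 ≈ 371.
Year 2023: gap = -1.9 × (5.47 - 4.04) = -2.717%, loss ≈ 21946 × 2.717/100 ≈ 596.
Year 2024: gap = -1.9 × (5.94 - 4.04) = -3.61%, loss ≈ 21946 × 3.61/100 ≈ 792.
Year 2025: gap = -1.9 × (6.51 - 4.04) = -4.693%, loss ≈ 21946 × 4.693/100 ≈ 1030.
Year 2026: gap = -1.9 × (7.57 - 4.04) = -6.707%, loss ≈ 21946 × 6.707/100 ≈ 1472.
Total lost output = 371 + 596 + 792 + 1030 + 1472 = 4261 billion.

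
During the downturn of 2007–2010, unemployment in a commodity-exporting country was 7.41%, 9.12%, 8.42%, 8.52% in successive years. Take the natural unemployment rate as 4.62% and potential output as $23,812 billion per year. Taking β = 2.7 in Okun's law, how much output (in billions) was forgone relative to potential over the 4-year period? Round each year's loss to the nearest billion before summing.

Year 2007: gap = -2.7 × (7.41 - 4.62) = -7.533%, loss ≈ 23812 × 7.533/100 ≈ 1794.
Year 2008: gap = -2.7 × (9.12 - 4.62) = -12.15%, loss ≈ 23812 × 12.15/100 ≈ 2893.
Year 2009: gap = -2.7 × (8.42 - 4.62) = -10.26%, loss ≈ 23812 × 10.26/100 ≈ 2443.
Year 2010: gap = -2.7 × (8.52 - 4.62) = -10.53%, loss ≈ 23812 × 10.53/100 ≈ 2507.
Total lost output = 1794 + 2893 + 2443 + 2507 = 9637 billion.

$9,637 billion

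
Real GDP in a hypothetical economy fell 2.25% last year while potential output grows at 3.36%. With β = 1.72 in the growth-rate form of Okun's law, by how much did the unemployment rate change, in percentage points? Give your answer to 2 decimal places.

Growth-rate Okun's law: g_Y = g_Y* - β × Δu, so Δu = (g_Y* - g_Y)/β.
Δu = (3.36 + 2.25)/1.72 = 5.61/1.72 = 3.26 percentage points.

3.26 percentage points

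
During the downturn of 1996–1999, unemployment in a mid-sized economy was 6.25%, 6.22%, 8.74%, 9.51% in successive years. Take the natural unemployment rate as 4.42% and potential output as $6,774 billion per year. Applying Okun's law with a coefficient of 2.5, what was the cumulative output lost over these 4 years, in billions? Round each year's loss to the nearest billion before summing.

$2,209 billion

Year 1996: gap = -2.5 × (6.25 - 4.42) = -4.575%, loss ≈ 6774 × 4.575/100 ≈ 310.
Year 1997: gap = -2.5 × (6.22 - 4.42) = -4.5%, loss ≈ 6774 × 4.5/100 ≈ 305.
Year 1998: gap = -2.5 × (8.74 - 4.42) = -10.8%, loss ≈ 6774 × 10.8/100 ≈ 732.
Year 1999: gap = -2.5 × (9.51 - 4.42) = -12.725%, loss ≈ 6774 × 12.725/100 ≈ 862.
Total lost output = 310 + 305 + 732 + 862 = 2209 billion.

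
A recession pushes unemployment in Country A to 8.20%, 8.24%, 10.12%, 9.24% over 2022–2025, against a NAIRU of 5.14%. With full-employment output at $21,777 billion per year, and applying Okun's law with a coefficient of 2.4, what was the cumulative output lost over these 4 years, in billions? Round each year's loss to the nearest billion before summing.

Year 2022: gap = -2.4 × (8.2 - 5.14) = -7.344%, loss ≈ 21777 × 7.344/100 ≈ 1599.
Year 2023: gap = -2.4 × (8.24 - 5.14) = -7.44%, loss ≈ 21777 × 7.44/100 ≈ 1620.
Year 2024: gap = -2.4 × (10.12 - 5.14) = -11.952%, loss ≈ 21777 × 11.952/100 ≈ 2603.
Year 2025: gap = -2.4 × (9.24 - 5.14) = -9.84%, loss ≈ 21777 × 9.84/100 ≈ 2143.
Total lost output = 1599 + 1620 + 2603 + 2143 = 7965 billion.

$7,965 billion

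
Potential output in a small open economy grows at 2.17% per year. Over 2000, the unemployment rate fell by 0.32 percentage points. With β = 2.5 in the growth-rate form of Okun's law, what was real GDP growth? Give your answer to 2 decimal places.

Growth-rate Okun's law: g_Y = g_Y* - β × Δu.
g_Y = 2.17 - 2.5 × (-0.32) = 2.17 + 0.8 = 2.97%, i.e. 2.97% to 2 d.p.

2.97%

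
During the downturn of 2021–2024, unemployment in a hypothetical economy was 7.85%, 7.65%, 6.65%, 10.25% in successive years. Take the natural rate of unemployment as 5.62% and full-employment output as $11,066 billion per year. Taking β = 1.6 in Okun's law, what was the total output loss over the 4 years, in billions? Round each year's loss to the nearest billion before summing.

Year 2021: gap = -1.6 × (7.85 - 5.62) = -3.568%, loss ≈ 11066 × 3.568/100 ≈ 395.
Year 2022: gap = -1.6 × (7.65 - 5.62) = -3.248%, loss ≈ 11066 × 3.248/100 ≈ 359.
Year 2023: gap = -1.6 × (6.65 - 5.62) = -1.648%, loss ≈ 11066 × 1.648/100 ≈ 182.
Year 2024: gap = -1.6 × (10.25 - 5.62) = -7.408%, loss ≈ 11066 × 7.408/100 ≈ 820.
Total lost output = 395 + 359 + 182 + 820 = 1756 billion.

$1,756 billion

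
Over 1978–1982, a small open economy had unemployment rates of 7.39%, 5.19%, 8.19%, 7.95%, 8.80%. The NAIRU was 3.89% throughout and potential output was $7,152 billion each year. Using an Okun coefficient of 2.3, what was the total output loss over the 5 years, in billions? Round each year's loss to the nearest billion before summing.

Year 1978: gap = -2.3 × (7.39 - 3.89) = -8.05%, loss ≈ 7152 × 8.05/100 ≈ 576.
Year 1979: gap = -2.3 × (5.19 - 3.89) = -2.99%, loss ≈ 7152 × 2.99/100 ≈ 214.
Year 1980: gap = -2.3 × (8.19 - 3.89) = -9.89%, loss ≈ 7152 × 9.89/100 ≈ 707.
Year 1981: gap = -2.3 × (7.95 - 3.89) = -9.338%, loss ≈ 7152 × 9.338/100 ≈ 668.
Year 1982: gap = -2.3 × (8.8 - 3.89) = -11.293%, loss ≈ 7152 × 11.293/100 ≈ 808.
Total lost output = 576 + 214 + 707 + 668 + 808 = 2973 billion.

$2,973 billion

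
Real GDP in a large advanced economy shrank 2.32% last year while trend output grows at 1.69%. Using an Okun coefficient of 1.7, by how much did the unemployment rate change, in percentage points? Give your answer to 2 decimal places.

Growth-rate Okun's law: g_Y = g_Y* - β × Δu, so Δu = (g_Y* - g_Y)/β.
Δu = (1.69 + 2.32)/1.7 = 4.01/1.7 = 2.36 percentage points.

2.36 percentage points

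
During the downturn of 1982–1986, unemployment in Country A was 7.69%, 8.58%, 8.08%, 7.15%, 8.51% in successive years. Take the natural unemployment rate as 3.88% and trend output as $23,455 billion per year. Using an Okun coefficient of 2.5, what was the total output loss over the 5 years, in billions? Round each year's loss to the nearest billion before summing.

$12,085 billion

Year 1982: gap = -2.5 × (7.69 - 3.88) = -9.525%, loss ≈ 23455 × 9.525/100 ≈ 2234.
Year 1983: gap = -2.5 × (8.58 - 3.88) = -11.75%, loss ≈ 23455 × 11.75/100 ≈ 2756.
Year 1984: gap = -2.5 × (8.08 - 3.88) = -10.5%, loss ≈ 23455 × 10.5/100 ≈ 2463.
Year 1985: gap = -2.5 × (7.15 - 3.88) = -8.175%, loss ≈ 23455 × 8.175/100 ≈ 1917.
Year 1986: gap = -2.5 × (8.51 - 3.88) = -11.575%, loss ≈ 23455 × 11.575/100 ≈ 2715.
Total lost output = 2234 + 2756 + 2463 + 1917 + 2715 = 12085 billion.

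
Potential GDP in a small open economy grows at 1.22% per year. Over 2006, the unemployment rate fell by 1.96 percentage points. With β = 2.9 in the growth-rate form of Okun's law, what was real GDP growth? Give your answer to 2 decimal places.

6.90%

Growth-rate Okun's law: g_Y = g_Y* - β × Δu.
g_Y = 1.22 - 2.9 × (-1.96) = 1.22 + 5.684 = 6.904%, i.e. 6.90% to 2 d.p.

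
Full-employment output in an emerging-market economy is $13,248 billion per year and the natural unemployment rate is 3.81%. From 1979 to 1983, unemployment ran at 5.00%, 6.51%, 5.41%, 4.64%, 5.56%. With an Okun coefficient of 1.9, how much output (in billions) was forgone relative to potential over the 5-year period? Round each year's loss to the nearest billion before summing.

$2,032 billion

Year 1979: gap = -1.9 × (5 - 3.81) = -2.261%, loss ≈ 13248 × 2.261/100 ≈ 300.
Year 1980: gap = -1.9 × (6.51 - 3.81) = -5.13%, loss ≈ 13248 × 5.13/100 ≈ 680.
Year 1981: gap = -1.9 × (5.41 - 3.81) = -3.04%, loss ≈ 13248 × 3.04/100 ≈ 403.
Year 1982: gap = -1.9 × (4.64 - 3.81) = -1.577%, loss ≈ 13248 × 1.577/100 ≈ 209.
Year 1983: gap = -1.9 × (5.56 - 3.81) = -3.325%, loss ≈ 13248 × 3.325/100 ≈ 440.
Total lost output = 300 + 680 + 403 + 209 + 440 = 2032 billion.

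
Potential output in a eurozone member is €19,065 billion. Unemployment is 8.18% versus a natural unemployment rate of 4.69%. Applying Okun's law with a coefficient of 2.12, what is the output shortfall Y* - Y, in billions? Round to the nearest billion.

€1,411 billion

Output gap = -2.12 × (8.18 - 4.69) = -2.12 × 3.49 = -7.3988%.
Actual GDP ≈ 19065 × 0.926012 ≈ 17654 billion, so the shortfall is 19065 - 17654 = 1411 billion.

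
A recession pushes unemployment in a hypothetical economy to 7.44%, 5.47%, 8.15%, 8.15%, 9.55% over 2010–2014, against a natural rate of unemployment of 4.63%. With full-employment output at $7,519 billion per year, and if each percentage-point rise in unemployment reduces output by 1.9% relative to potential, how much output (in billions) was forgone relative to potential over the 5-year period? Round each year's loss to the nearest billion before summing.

Year 2010: gap = -1.9 × (7.44 - 4.63) = -5.339%, loss ≈ 7519 × 5.339/100 ≈ 401.
Year 2011: gap = -1.9 × (5.47 - 4.63) = -1.596%, loss ≈ 7519 × 1.596/100 ≈ 120.
Year 2012: gap = -1.9 × (8.15 - 4.63) = -6.688%, loss ≈ 7519 × 6.688/100 ≈ 503.
Year 2013: gap = -1.9 × (8.15 - 4.63) = -6.688%, loss ≈ 7519 × 6.688/100 ≈ 503.
Year 2014: gap = -1.9 × (9.55 - 4.63) = -9.348%, loss ≈ 7519 × 9.348/100 ≈ 703.
Total lost output = 401 + 120 + 503 + 503 + 703 = 2230 billion.

$2,230 billion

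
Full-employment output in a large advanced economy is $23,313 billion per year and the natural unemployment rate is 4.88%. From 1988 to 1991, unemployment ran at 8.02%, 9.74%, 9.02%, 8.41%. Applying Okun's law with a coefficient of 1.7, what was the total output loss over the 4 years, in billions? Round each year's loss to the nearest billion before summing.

Year 1988: gap = -1.7 × (8.02 - 4.88) = -5.338%, loss ≈ 23313 × 5.338/100 ≈ 1244.
Year 1989: gap = -1.7 × (9.74 - 4.88) = -8.262%, loss ≈ 23313 × 8.262/100 ≈ 1926.
Year 1990: gap = -1.7 × (9.02 - 4.88) = -7.038%, loss ≈ 23313 × 7.038/100 ≈ 1641.
Year 1991: gap = -1.7 × (8.41 - 4.88) = -6.001%, loss ≈ 23313 × 6.001/100 ≈ 1399.
Total lost output = 1244 + 1926 + 1641 + 1399 = 6210 billion.

$6,210 billion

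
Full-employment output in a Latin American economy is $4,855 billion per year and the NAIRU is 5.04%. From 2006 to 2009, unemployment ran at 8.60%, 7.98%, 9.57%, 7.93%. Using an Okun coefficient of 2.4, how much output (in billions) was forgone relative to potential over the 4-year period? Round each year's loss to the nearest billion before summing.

Year 2006: gap = -2.4 × (8.6 - 5.04) = -8.544%, loss ≈ 4855 × 8.544/100 ≈ 415.
Year 2007: gap = -2.4 × (7.98 - 5.04) = -7.056%, loss ≈ 4855 × 7.056/100 ≈ 343.
Year 2008: gap = -2.4 × (9.57 - 5.04) = -10.872%, loss ≈ 4855 × 10.872/100 ≈ 528.
Year 2009: gap = -2.4 × (7.93 - 5.04) = -6.936%, loss ≈ 4855 × 6.936/100 ≈ 337.
Total lost output = 415 + 343 + 528 + 337 = 1623 billion.

$1,623 billion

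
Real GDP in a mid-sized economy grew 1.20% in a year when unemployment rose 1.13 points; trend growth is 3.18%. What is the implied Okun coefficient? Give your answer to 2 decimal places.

β ≈ 1.75

Growth form: g_Y = g_Y* - β × Δu, so β = (g_Y* - g_Y)/Δu.
β = (3.18 - 1.2)/1.13 = 1.98/1.13 = 1.75.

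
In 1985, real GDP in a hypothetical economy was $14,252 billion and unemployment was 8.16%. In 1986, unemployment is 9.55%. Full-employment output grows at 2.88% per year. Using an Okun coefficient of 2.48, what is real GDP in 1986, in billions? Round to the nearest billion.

Δu = 9.55 - 8.16 = 1.39 points.
Okun's law (growth form): g_Y = g_Y* - β × Δu = 2.88 - 2.48 × (1.39) = 2.88 - 3.4472 = -0.5672%.
Real GDP in the next year = 14252 × (1 - 0.5672/100) = 14252 × 0.994328 ≈ 14171 billion.

$14,171 billion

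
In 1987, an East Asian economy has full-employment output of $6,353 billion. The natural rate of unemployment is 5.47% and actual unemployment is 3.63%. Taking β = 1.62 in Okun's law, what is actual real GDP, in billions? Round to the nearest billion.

Unemployment gap = 3.63 - 5.47 = -1.84 points, so the output gap is -1.62 × (-1.84) = 2.9808%.
Actual GDP = 6353 × (1 + 2.9808/100) = 6353 × 1.029808 ≈ 6542 billion.

$6,542 billion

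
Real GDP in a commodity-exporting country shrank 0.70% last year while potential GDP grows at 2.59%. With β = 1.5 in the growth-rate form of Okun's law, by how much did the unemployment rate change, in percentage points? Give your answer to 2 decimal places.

Growth-rate Okun's law: g_Y = g_Y* - β × Δu, so Δu = (g_Y* - g_Y)/β.
Δu = (2.59 + 0.7)/1.5 = 3.29/1.5 = 2.19 percentage points.

2.19 percentage points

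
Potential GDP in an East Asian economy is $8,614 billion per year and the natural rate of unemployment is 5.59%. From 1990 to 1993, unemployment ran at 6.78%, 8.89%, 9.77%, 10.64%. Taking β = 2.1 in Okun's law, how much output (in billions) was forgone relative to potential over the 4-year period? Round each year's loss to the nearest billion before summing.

$2,482 billion

Year 1990: gap = -2.1 × (6.78 - 5.59) = -2.499%, loss ≈ 8614 × 2.499/100 ≈ 215.
Year 1991: gap = -2.1 × (8.89 - 5.59) = -6.93%, loss ≈ 8614 × 6.93/100 ≈ 597.
Year 1992: gap = -2.1 × (9.77 - 5.59) = -8.778%, loss ≈ 8614 × 8.778/100 ≈ 756.
Year 1993: gap = -2.1 × (10.64 - 5.59) = -10.605%, loss ≈ 8614 × 10.605/100 ≈ 914.
Total lost output = 215 + 597 + 756 + 914 = 2482 billion.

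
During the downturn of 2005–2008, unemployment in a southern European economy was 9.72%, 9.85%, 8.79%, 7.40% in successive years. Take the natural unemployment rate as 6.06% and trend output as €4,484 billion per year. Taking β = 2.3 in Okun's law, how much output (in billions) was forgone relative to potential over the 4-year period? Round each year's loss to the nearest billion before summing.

€1,188 billion

Year 2005: gap = -2.3 × (9.72 - 6.06) = -8.418%, loss ≈ 4484 × 8.418/100 ≈ 377.
Year 2006: gap = -2.3 × (9.85 - 6.06) = -8.717%, loss ≈ 4484 × 8.717/100 ≈ 391.
Year 2007: gap = -2.3 × (8.79 - 6.06) = -6.279%, loss ≈ 4484 × 6.279/100 ≈ 282.
Year 2008: gap = -2.3 × (7.4 - 6.06) = -3.082%, loss ≈ 4484 × 3.082/100 ≈ 138.
Total lost output = 377 + 391 + 282 + 138 = 1188 billion.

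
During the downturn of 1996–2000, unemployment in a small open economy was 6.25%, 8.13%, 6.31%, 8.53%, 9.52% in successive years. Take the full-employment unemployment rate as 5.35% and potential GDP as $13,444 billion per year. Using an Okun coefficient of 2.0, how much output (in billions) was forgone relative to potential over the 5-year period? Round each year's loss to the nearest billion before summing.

$3,223 billion

Year 1996: gap = -2.0 × (6.25 - 5.35) = -1.8%, loss ≈ 13444 × 1.8/100 ≈ 242.
Year 1997: gap = -2.0 × (8.13 - 5.35) = -5.56%, loss ≈ 13444 × 5.56/100 ≈ 747.
Year 1998: gap = -2.0 × (6.31 - 5.35) = -1.92%, loss ≈ 13444 × 1.92/100 ≈ 258.
Year 1999: gap = -2.0 × (8.53 - 5.35) = -6.36%, loss ≈ 13444 × 6.36/100 ≈ 855.
Year 2000: gap = -2.0 × (9.52 - 5.35) = -8.34%, loss ≈ 13444 × 8.34/100 ≈ 1121.
Total lost output = 242 + 747 + 258 + 855 + 1121 = 3223 billion.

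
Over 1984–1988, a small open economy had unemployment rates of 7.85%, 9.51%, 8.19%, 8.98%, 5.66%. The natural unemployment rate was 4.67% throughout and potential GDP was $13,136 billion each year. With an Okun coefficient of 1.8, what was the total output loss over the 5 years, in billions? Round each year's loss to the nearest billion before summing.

$3,981 billion

Year 1984: gap = -1.8 × (7.85 - 4.67) = -5.724%, loss ≈ 13136 × 5.724/100 ≈ 752.
Year 1985: gap = -1.8 × (9.51 - 4.67) = -8.712%, loss ≈ 13136 × 8.712/100 ≈ 1144.
Year 1986: gap = -1.8 × (8.19 - 4.67) = -6.336%, loss ≈ 13136 × 6.336/100 ≈ 832.
Year 1987: gap = -1.8 × (8.98 - 4.67) = -7.758%, loss ≈ 13136 × 7.758/100 ≈ 1019.
Year 1988: gap = -1.8 × (5.66 - 4.67) = -1.782%, loss ≈ 13136 × 1.782/100 ≈ 234.
Total lost output = 752 + 1144 + 832 + 1019 + 234 = 3981 billion.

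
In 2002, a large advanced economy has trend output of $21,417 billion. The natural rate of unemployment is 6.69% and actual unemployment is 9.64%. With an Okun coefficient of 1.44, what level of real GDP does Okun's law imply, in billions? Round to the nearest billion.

Unemployment gap = 9.64 - 6.69 = 2.95 points, so the output gap is -1.44 × 2.95 = -4.248%.
Actual GDP = 21417 × (1 - 4.248/100) = 21417 × 0.95752 ≈ 20507 billion.

$20,507 billion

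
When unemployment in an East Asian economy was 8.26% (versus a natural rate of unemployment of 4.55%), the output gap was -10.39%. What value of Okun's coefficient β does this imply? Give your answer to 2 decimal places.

β ≈ 2.80

Okun's law: output gap = -β × (u - u*).
-10.39 = -β × (8.26 - 4.55) = -β × 3.71, so β = 10.39/3.71 = 2.80.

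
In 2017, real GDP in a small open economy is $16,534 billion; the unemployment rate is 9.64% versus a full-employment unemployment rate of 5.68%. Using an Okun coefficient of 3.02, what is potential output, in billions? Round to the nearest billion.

$18,780 billion

Unemployment gap = 9.64 - 5.68 = 3.96 points, so output gap = -3.02 × 3.96 = -11.9592%.
Since Y = Y* × (1 + gap/100), Y* = 16534/0.880408 ≈ 18780 billion.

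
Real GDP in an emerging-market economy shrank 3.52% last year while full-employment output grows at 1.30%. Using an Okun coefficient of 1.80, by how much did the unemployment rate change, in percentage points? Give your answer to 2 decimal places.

2.68 percentage points

Growth-rate Okun's law: g_Y = g_Y* - β × Δu, so Δu = (g_Y* - g_Y)/β.
Δu = (1.3 + 3.52)/1.80 = 4.82/1.80 = 2.68 percentage points.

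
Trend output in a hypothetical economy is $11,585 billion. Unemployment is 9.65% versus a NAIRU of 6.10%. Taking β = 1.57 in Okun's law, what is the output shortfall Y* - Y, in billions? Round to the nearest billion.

$646 billion

Output gap = -1.57 × (9.65 - 6.1) = -1.57 × 3.55 = -5.5735%.
Actual GDP ≈ 11585 × 0.944265 ≈ 10939 billion, so the shortfall is 11585 - 10939 = 646 billion.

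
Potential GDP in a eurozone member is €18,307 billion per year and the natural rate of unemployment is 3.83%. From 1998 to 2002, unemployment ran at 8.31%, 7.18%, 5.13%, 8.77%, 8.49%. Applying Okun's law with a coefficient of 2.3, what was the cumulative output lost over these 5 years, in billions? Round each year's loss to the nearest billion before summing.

Year 1998: gap = -2.3 × (8.31 - 3.83) = -10.304%, loss ≈ 18307 × 10.304/100 ≈ 1886.
Year 1999: gap = -2.3 × (7.18 - 3.83) = -7.705%, loss ≈ 18307 × 7.705/100 ≈ 1411.
Year 2000: gap = -2.3 × (5.13 - 3.83) = -2.99%, loss ≈ 18307 × 2.99/100 ≈ 547.
Year 2001: gap = -2.3 × (8.77 - 3.83) = -11.362%, loss ≈ 18307 × 11.362/100 ≈ 2080.
Year 2002: gap = -2.3 × (8.49 - 3.83) = -10.718%, loss ≈ 18307 × 10.718/100 ≈ 1962.
Total lost output = 1886 + 1411 + 547 + 2080 + 1962 = 7886 billion.

€7,886 billion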